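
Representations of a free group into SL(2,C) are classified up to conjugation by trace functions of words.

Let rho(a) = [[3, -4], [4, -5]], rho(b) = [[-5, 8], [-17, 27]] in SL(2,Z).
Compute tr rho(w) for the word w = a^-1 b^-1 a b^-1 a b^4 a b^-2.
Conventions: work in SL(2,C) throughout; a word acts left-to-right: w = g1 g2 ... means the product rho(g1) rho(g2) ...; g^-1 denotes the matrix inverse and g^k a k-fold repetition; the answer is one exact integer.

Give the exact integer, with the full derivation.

54586469618

rho(a^-1) = [[-5, 4], [-4, 3]]
... * rho(b^-1) = [[27, -8], [17, -5]]  ->  [[-67, 20], [-57, 17]]
... * rho(a) = [[3, -4], [4, -5]]  ->  [[-121, 168], [-103, 143]]
... * rho(b^-1) = [[27, -8], [17, -5]]  ->  [[-411, 128], [-350, 109]]
... * rho(a) = [[3, -4], [4, -5]]  ->  [[-721, 1004], [-614, 855]]
... * rho(b) = [[-5, 8], [-17, 27]]  ->  [[-13463, 21340], [-11465, 18173]]
... * rho(b) = [[-5, 8], [-17, 27]]  ->  [[-295465, 468476], [-251616, 398951]]
... * rho(b) = [[-5, 8], [-17, 27]]  ->  [[-6486767, 10285132], [-5524087, 8758749]]
... * rho(b) = [[-5, 8], [-17, 27]]  ->  [[-142413409, 225804428], [-121278298, 192293527]]
... * rho(a) = [[3, -4], [4, -5]]  ->  [[475977485, -559368504], [405339214, -476354443]]
... * rho(b^-1) = [[27, -8], [17, -5]]  ->  [[3342127527, -1010977360], [2846133247, -860941497]]
... * rho(b^-1) = [[27, -8], [17, -5]]  ->  [[73050828109, -21682133416], [62209592220, -18464358491]]
tr = 73050828109 + -18464358491 = 54586469618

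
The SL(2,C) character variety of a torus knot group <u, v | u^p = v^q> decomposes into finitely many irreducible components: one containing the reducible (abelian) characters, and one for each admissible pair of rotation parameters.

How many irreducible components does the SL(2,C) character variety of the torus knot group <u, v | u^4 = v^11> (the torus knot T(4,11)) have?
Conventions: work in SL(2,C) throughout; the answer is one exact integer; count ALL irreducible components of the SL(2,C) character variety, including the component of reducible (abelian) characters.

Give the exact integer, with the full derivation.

16

Gamma = < u, v | u^4 = v^11 > (torus knot T(4,11)); the central element u^4 = v^11 acts as +I or -I in any irreducible SL(2,C) representation.
So on each irreducible component the traces are pinned: tr(u) = 2*cos(pi*alpha/4) with 1 <= alpha <= 3, tr(v) = 2*cos(pi*beta/11) with 1 <= beta <= 10.
u^4 = (-1)^alpha I and v^11 = (-1)^beta I must agree, so alpha and beta have equal parity.
Enumerate parity-matched pairs: 2*5 odd-odd plus 1*5 even-even gives 15.
That is 15 components of irreducible characters, and with the reducible (abelian) component the total is 16.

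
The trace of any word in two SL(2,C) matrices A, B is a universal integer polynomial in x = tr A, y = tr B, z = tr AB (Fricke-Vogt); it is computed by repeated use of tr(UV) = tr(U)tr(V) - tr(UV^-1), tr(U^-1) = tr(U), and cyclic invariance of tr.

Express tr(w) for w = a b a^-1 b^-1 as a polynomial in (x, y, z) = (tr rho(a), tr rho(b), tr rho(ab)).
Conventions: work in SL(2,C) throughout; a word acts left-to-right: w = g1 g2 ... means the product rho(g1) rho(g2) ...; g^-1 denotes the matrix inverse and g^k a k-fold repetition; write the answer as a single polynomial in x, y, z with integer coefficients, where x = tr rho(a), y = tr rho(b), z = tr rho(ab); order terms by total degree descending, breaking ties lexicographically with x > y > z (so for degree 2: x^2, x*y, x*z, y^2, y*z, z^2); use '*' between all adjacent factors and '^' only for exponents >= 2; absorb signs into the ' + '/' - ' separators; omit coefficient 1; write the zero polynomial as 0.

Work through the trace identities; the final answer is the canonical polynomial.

-x*y*z + x^2 + y^2 + z^2 - 2

tr(b a b) = tr(b) * tr(a b) - tr(a)   [square of b] = y*z - x
tr(b a b a) = tr(b a) * tr(b a) - tr(1)   [split at a repeated b] = z^2 - 2
tr(a b a^-1 b) = tr(b a b) * tr(a) - tr(b a b a)   [inverse elimination on a] = x*y*z - x^2 - z^2 + 2
tr(a b a^-1 b^-1) = tr(a b a^-1) * tr(b) - tr(a b a^-1 b)   [inverse elimination on b] = -x*y*z + x^2 + y^2 + z^2 - 2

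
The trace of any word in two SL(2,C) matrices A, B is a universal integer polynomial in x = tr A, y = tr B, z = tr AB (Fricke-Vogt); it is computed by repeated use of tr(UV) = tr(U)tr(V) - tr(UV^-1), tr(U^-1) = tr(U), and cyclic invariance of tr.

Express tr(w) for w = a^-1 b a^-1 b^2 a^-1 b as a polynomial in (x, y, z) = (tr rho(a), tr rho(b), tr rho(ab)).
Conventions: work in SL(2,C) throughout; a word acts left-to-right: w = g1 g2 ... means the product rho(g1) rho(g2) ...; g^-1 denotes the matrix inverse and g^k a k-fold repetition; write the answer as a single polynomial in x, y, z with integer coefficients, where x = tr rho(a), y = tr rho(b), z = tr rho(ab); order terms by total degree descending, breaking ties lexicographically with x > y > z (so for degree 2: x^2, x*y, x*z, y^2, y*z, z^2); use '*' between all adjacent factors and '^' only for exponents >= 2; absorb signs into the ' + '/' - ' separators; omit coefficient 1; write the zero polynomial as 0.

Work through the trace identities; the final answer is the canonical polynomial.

tr(b^2) = tr(b)*tr(b) - tr(1) = y^2 - 2
tr(b^3) = tr(b)*tr(b^2) - tr(b) = y^3 - 3*y
tr(b^4) = tr(b)*tr(b^3) - tr(b^2) = y^4 - 4*y^2 + 2
tr(a b^2) = tr(b)*tr(a b) - tr(a) = y*z - x
so tr(a b^3) = tr(b)*tr(a b^2) - tr(a b) = y^2*z - x*y - z
tr(b^4 a) = tr(b)*tr(a b^3) - tr(a b^2) = y^3*z - x*y^2 - 2*y*z + x
so tr(b a^-1 b^3) = tr(b^4)*tr(a) - tr(b^4 a) = x*y^4 - y^3*z - 3*x*y^2 + 2*y*z + x
reduce: tr(a b a b) = tr(b a)*tr(b a) - tr(1)   [split at repeated b] = z^2 - 2
so tr(a b a) = tr(a)*tr(b a) - tr(b) = x*z - y
tr(a b a b^2) = tr(b)*tr(a b a b) - tr(a b a) = y*z^2 - x*z - y
tr(b^3 a b a) = tr(b)*tr(a b a b^2) - tr(a b a b) = y^2*z^2 - x*y*z - y^2 - z^2 + 2
reduce: tr(b a^-1 b^3 a) = tr(b^3 a b)*tr(a) - tr(b^3 a b a) = x*y^3*z - x^2*y^2 - y^2*z^2 - x*y*z + x^2 + y^2 + z^2 - 2
reduce: tr(b a^-1 b a^-1 b^2) = tr(b a^-1 b^3)*tr(a) - tr(b a^-1 b^3 a) = x^2*y^4 - 2*x*y^3*z - 2*x^2*y^2 + y^2*z^2 + 3*x*y*z - y^2 - z^2 + 2
tr(a^2) = tr(a)*tr(a) - tr(1) = x^2 - 2
reduce: tr(a b^2 a) = tr(b)*tr(a^2 b) - tr(a^2) = x*y*z - x^2 - y^2 + 2
reduce: tr(b^2 a b^2 a) = tr(b)*tr(a b^2 a b) - tr(a b^2 a) = y^2*z^2 - 2*x*y*z + x^2 - 2
so tr(b a^-1 b^2 a b) = tr(b^2 a b^2)*tr(a) - tr(b^2 a b^2 a) = x*y^3*z - x^2*y^2 - y^2*z^2 + 2
tr(a b a b a b) = tr(a b)*tr(a b a b) - tr(a^-1 b^-1)   [split at repeated a] = z^3 - 3*z
reduce: tr(a b a b a) = tr(a)*tr(b a b a) - tr(b a b) = x*z^2 - y*z - x
reduce: tr(b^2 a b a b a) = tr(b)*tr(a b a b a b) - tr(a b a b a) = y*z^3 - x*z^2 - 2*y*z + x
reduce: tr(b a^-1 b^2 a b a) = tr(b^2 a b a b)*tr(a) - tr(b^2 a b a b a) = x*y^2*z^2 - x^2*y*z - y*z^3 - x*y^2 + 2*y*z + x
reduce: tr(b a^-1 b a^-1 b^2 a) = tr(b a^-1 b^2 a b)*tr(a) - tr(b a^-1 b^2 a b a) = x^2*y^3*z - x^3*y^2 - 2*x*y^2*z^2 + x^2*y*z + y*z^3 + x*y^2 - 2*y*z + x
tr(a^-1 b a^-1 b^2 a^-1 b) = tr(b a^-1 b a^-1 b^2)*tr(a) - tr(b a^-1 b a^-1 b^2 a) = x^3*y^4 - 3*x^2*y^3*z - x^3*y^2 + 3*x*y^2*z^2 + 2*x^2*y*z - y*z^3 - 2*x*y^2 - x*z^2 + 2*y*z + x

x^3*y^4 - 3*x^2*y^3*z - x^3*y^2 + 3*x*y^2*z^2 + 2*x^2*y*z - y*z^3 - 2*x*y^2 - x*z^2 + 2*y*z + x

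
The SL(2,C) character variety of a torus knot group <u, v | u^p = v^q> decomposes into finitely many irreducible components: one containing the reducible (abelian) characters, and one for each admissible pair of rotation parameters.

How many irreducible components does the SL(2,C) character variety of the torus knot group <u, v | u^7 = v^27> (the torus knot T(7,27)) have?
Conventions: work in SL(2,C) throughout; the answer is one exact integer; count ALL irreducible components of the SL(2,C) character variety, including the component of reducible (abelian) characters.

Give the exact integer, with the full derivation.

79

In the torus knot group T(7,27), u^7 = v^27 is central, so an irreducible representation sends it to +I or -I (Schur).
So on each irreducible component the traces are pinned: tr(u) = 2*cos(pi*alpha/7) with 1 <= alpha <= 6, tr(v) = 2*cos(pi*beta/27) with 1 <= beta <= 26.
u^7 = (-1)^alpha I and v^27 = (-1)^beta I must agree, so alpha and beta have equal parity.
count pairs: odd alpha (3 choices) x odd beta (13), plus even alpha (3) x even beta (13): 3*13 + 3*13 = 78.
components with irreducible characters: 78; plus the single component of reducible (abelian) characters: total 79.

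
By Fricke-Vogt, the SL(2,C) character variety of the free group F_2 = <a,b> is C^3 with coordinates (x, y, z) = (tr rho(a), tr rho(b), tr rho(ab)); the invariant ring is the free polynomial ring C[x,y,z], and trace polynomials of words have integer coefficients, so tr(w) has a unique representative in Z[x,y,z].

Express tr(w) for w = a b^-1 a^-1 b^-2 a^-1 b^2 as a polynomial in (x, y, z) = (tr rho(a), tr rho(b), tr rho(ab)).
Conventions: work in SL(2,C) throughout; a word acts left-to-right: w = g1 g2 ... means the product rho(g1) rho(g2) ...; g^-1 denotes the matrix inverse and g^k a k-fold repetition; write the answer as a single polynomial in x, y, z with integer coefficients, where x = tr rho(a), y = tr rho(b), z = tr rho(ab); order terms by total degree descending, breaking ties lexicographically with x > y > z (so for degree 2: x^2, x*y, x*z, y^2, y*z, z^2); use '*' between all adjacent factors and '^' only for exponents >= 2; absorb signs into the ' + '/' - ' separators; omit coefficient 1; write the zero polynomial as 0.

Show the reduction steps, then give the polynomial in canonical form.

-x*y^3*z^2 + 2*x^2*y^2*z + y^4*z + y^2*z^3 - x^3*y - x*y^3 - x*y*z^2 - 4*y^2*z + 4*x*y + z

tr(a b a) = tr(a) * tr(b a) - tr(b) = x*z - y
tr(a b a b) = tr(a b) * tr(a b) - tr(1) = z^2 - 2
tr(b a b^-1 a) = tr(a b a) * tr(b) - tr(a b a b) = x*y*z - y^2 - z^2 + 2
tr(b a b^-1 a^-1) = tr(b a b^-1) * tr(a) - tr(b a b^-1 a) = -x*y*z + x^2 + y^2 + z^2 - 2
tr(b^2 a) = tr(b) * tr(a b) - tr(a) = y*z - x
tr(b^2) = tr(b) * tr(b) - tr(1) = y^2 - 2
tr(a b^2 a) = tr(a) * tr(b^2 a) - tr(b^2) = x*y*z - x^2 - y^2 + 2
tr(a b^2 a b) = tr(b) * tr(a b a b) - tr(a b a) = y*z^2 - x*z - y
tr(b^-1 a b^2 a) = tr(a b^2 a) * tr(b) - tr(a b^2 a b) = x*y^2*z - x^2*y - y^3 - y*z^2 + x*z + 3*y
tr(b^-1 a b^2 a b^-1) = tr(b^-1 a b^2 a) * tr(b) - tr(b^-1 a b^2 a b) = x*y^3*z - x^2*y^2 - y^4 - y^2*z^2 + x^2 + 4*y^2 - 2
tr(a b^2 a^2) = tr(a) * tr(b^2 a^2) - tr(b^2 a) = x^2*y*z - x^3 - x*y^2 - y*z + 3*x
tr(a^2 b a b) = tr(a) * tr(b a b a) - tr(b a b) = x*z^2 - y*z - x
tr(a^2 b a) = tr(a) * tr(b a^2) - tr(b a) = x^2*z - x*y - z
tr(a b^2 a^2 b) = tr(b) * tr(a^2 b a b) - tr(a^2 b a) = x*y*z^2 - x^2*z - y^2*z + z
tr(a b^-1 a b^2 a) = tr(a b^2 a^2) * tr(b) - tr(a b^2 a^2 b) = x^2*y^2*z - x^3*y - x*y^3 - x*y*z^2 + x^2*z + 3*x*y - z
tr(b^2 a b) = tr(b) * tr(b a b) - tr(b a) = y^2*z - x*y - z
tr(a b^2 a b a) = tr(a) * tr(b^2 a b a) - tr(b^2 a b) = x*y*z^2 - x^2*z - y^2*z + z
tr(a b a b a b) = tr(a b) * tr(a b a b) - tr(a^-1 b^-1) = z^3 - 3*z
tr(a b^2 a b a b) = tr(b) * tr(a b a b a b) - tr(a b a b a) = y*z^3 - x*z^2 - 2*y*z + x
tr(a b^-1 a b^2 a b) = tr(a b^2 a b a) * tr(b) - tr(a b^2 a b a b) = x*y^2*z^2 - x^2*y*z - y^3*z - y*z^3 + x*z^2 + 3*y*z - x
tr(b^-1 a b^2 a b^-1 a) = tr(a b^-1 a b^2 a) * tr(b) - tr(a b^-1 a b^2 a b) = x^2*y^3*z - x^3*y^2 - x*y^4 - 2*x*y^2*z^2 + 2*x^2*y*z + y^3*z + y*z^3 + 3*x*y^2 - x*z^2 - 4*y*z + x
tr(b^2 a b^-1 a^-1 b^-1 a) = tr(b^-1 a b^2 a b^-1) * tr(a) - tr(b^-1 a b^2 a b^-1 a) = x*y^2*z^2 - 2*x^2*y*z - y^3*z - y*z^3 + x^3 + x*y^2 + x*z^2 + 4*y*z - 3*x
tr(a^-1 b^2 a b^-1 a^-1 b^-1) = tr(b^2 a b^-1 a^-1 b^-1) * tr(a) - tr(b^2 a b^-1 a^-1 b^-1 a) = -x*y^2*z^2 + x^2*y*z + y^3*z + y*z^3 - 4*y*z + x
tr(a^-1 b^2 a b^-1) = tr(b^2 a b^-1) * tr(a) - tr(b^2 a b^-1 a) = -x*y^2*z + x^2*y + y^3 + y*z^2 - 3*y
tr(a^-1 b^2 a b^-1 a^-1) = tr(a^-1 b^2 a b^-1) * tr(a) - tr(a^-1 b^2 a b^-1 a) = -x^2*y^2*z + x^3*y + x*y^3 + x*y*z^2 - 3*x*y - z
tr(a b^-1 a^-1 b^-2 a^-1 b^2) = tr(a^-1 b^2 a b^-1 a^-1 b^-1) * tr(b) - tr(a^-1 b^2 a b^-1 a^-1) = -x*y^3*z^2 + 2*x^2*y^2*z + y^4*z + y^2*z^3 - x^3*y - x*y^3 - x*y*z^2 - 4*y^2*z + 4*x*y + z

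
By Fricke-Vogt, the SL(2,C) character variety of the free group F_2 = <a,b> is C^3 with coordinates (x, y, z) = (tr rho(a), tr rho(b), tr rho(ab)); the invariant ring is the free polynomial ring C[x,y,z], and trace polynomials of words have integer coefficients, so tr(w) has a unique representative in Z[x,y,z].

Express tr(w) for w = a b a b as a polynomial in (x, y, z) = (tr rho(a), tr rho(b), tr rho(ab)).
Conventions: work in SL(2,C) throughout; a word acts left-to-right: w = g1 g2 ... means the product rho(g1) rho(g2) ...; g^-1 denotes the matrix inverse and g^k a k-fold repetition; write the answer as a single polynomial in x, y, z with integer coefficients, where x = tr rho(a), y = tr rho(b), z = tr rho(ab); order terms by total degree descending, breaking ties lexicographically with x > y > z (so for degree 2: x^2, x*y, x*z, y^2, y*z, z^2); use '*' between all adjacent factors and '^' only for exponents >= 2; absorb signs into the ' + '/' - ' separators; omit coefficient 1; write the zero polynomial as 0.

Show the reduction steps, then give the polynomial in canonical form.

apply: tr(a b a b) = tr(a b) * tr(a b) - tr(1) = z^2 - 2

z^2 - 2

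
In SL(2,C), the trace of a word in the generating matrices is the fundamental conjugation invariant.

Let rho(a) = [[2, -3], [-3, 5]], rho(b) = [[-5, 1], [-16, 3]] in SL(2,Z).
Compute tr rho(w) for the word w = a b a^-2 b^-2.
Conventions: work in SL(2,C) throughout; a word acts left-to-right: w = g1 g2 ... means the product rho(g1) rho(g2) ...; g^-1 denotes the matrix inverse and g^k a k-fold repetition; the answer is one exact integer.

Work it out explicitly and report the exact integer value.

rho(a) = [[2, -3], [-3, 5]]
... * rho(b) = [[-5, 1], [-16, 3]]  ->  [[38, -7], [-65, 12]]
... * rho(a^-1) = [[5, 3], [3, 2]]  ->  [[169, 100], [-289, -171]]
... * rho(a^-1) = [[5, 3], [3, 2]]  ->  [[1145, 707], [-1958, -1209]]
... * rho(b^-1) = [[3, -1], [16, -5]]  ->  [[14747, -4680], [-25218, 8003]]
... * rho(b^-1) = [[3, -1], [16, -5]]  ->  [[-30639, 8653], [52394, -14797]]
tr = -30639 + -14797 = -45436

-45436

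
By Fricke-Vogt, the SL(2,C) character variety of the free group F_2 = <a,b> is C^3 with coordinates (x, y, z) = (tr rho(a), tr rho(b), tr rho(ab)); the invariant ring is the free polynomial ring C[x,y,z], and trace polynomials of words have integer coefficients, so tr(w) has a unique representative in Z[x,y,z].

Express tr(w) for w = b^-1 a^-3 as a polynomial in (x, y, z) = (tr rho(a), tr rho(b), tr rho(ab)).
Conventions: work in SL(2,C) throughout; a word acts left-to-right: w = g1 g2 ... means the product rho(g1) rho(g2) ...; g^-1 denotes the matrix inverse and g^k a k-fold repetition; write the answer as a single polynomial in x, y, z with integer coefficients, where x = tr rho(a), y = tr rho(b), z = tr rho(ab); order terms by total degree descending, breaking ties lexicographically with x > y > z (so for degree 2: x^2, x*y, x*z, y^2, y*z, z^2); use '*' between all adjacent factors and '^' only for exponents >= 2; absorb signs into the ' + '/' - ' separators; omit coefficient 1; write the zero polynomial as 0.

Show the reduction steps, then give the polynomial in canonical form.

x^2*z - x*y - z

trace(a^-1) = trace(a) = x
trace(a^-1 b) = trace(b) * trace(a) - trace(b a) = x*y - z
trace(b^-1 a^-1) = trace(a^-1) * trace(b) - trace(a^-1 b) = z
trace(a^-2 b^-1) = trace(b^-1 a^-1) * trace(a) - trace(b^-1) = x*z - y
trace(b^-1 a^-3) = trace(a^-2 b^-1) * trace(a) - trace(a^-2 b^-1 a) = x^2*z - x*y - z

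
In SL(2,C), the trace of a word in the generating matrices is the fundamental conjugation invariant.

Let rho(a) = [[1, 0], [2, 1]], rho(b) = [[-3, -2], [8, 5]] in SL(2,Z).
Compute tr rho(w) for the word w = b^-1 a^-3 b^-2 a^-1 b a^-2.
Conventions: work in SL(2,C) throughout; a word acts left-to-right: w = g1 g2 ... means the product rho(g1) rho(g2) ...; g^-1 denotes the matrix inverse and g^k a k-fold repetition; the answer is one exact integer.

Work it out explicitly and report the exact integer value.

rho(b^-1) = [[5, 2], [-8, -3]]
... * rho(a^-1) = [[1, 0], [-2, 1]]  ->  [[1, 2], [-2, -3]]
... * rho(a^-1) = [[1, 0], [-2, 1]]  ->  [[-3, 2], [4, -3]]
... * rho(a^-1) = [[1, 0], [-2, 1]]  ->  [[-7, 2], [10, -3]]
... * rho(b^-1) = [[5, 2], [-8, -3]]  ->  [[-51, -20], [74, 29]]
... * rho(b^-1) = [[5, 2], [-8, -3]]  ->  [[-95, -42], [138, 61]]
... * rho(a^-1) = [[1, 0], [-2, 1]]  ->  [[-11, -42], [16, 61]]
... * rho(b) = [[-3, -2], [8, 5]]  ->  [[-303, -188], [440, 273]]
... * rho(a^-1) = [[1, 0], [-2, 1]]  ->  [[73, -188], [-106, 273]]
... * rho(a^-1) = [[1, 0], [-2, 1]]  ->  [[449, -188], [-652, 273]]
tr = 449 + 273 = 722

722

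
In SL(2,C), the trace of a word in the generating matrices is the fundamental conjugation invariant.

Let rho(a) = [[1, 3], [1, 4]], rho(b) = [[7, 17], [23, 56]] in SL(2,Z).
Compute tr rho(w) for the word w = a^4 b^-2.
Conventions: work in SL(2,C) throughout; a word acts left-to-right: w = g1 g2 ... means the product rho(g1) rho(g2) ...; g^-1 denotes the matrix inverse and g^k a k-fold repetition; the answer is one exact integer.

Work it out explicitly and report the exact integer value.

-110273

rho(a) = [[1, 3], [1, 4]]
... * rho(a) = [[1, 3], [1, 4]]  ->  [[4, 15], [5, 19]]
... * rho(a) = [[1, 3], [1, 4]]  ->  [[19, 72], [24, 91]]
... * rho(a) = [[1, 3], [1, 4]]  ->  [[91, 345], [115, 436]]
... * rho(b^-1) = [[56, -17], [-23, 7]]  ->  [[-2839, 868], [-3588, 1097]]
... * rho(b^-1) = [[56, -17], [-23, 7]]  ->  [[-178948, 54339], [-226159, 68675]]
tr = -178948 + 68675 = -110273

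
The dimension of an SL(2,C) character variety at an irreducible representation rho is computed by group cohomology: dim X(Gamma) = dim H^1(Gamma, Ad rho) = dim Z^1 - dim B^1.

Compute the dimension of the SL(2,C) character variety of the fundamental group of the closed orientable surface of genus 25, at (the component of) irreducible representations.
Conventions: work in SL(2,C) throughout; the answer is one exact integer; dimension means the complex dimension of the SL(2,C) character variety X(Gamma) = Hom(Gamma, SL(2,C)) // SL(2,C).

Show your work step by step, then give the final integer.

144

The genus-25 surface group: 2g = 50 generators, one relator prod [a_i, b_i].
A cocycle assigns one sl_2 vector per generator subject to the relator condition d_2(z) = 0: dim of the unconstrained space is 3*2g = 150.
At an irreducible rho, H^2 = coker(d_2) vanishes (Poincare duality: H^2 is dual to H^0 = invariants = 0), so d_2 is surjective onto sl_2 and dim Z^1 = 150 - 3 = 147.
As always at irreducible rho, dim B^1 = 3.
dim X = dim H^1 = 147 - 3 = 144.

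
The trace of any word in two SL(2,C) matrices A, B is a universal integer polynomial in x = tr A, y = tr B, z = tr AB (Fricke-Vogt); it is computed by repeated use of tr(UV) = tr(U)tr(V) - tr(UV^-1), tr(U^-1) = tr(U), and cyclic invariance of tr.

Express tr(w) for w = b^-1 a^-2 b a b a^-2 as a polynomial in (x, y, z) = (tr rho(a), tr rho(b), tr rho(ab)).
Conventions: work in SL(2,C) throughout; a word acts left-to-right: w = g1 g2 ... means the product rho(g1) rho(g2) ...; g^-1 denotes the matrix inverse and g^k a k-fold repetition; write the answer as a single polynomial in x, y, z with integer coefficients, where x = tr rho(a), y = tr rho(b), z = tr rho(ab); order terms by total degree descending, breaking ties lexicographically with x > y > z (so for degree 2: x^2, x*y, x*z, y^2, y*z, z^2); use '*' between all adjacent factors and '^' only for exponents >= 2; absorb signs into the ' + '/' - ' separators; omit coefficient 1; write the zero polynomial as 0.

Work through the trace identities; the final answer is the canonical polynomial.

x^3*y*z^2 - x^4*z - x^2*y^2*z - x^2*z^3 + x^3*y + 3*x^2*z - 2*x*y + z

so tr(a b a) = tr(a)*tr(b a) - tr(b)   [square of a] = x*z - y
tr(b a b a) = tr(b a)*tr(b a) - tr(1)   [split at a repeated b] = z^2 - 2
reduce: tr(b a b) = tr(b)*tr(a b) - tr(a)   [square of b] = y*z - x
tr(a b a b a) = tr(a)*tr(b a b a) - tr(b a b)   [square of a] = x*z^2 - y*z - x
reduce: tr(a b a b a b) = tr(b a)*tr(b a b a) - tr(b^-1 a^-1)   [split at a repeated b] = z^3 - 3*z
tr(b^-1 a b a b a) = tr(a b a b a)*tr(b) - tr(a b a b a b)   [inverse elimination on b] = x*y*z^2 - y^2*z - z^3 - x*y + 3*z
so tr(b a b a^-1 b^-1 a) = tr(b^-1 a b a b)*tr(a) - tr(b^-1 a b a b a)   [inverse elimination on a] = -x*y*z^2 + x^2*z + y^2*z + z^3 - 3*z
so tr(b^-1 a^-1 b a b a^-1) = tr(b a b a^-1 b^-1)*tr(a) - tr(b a b a^-1 b^-1 a)   [inverse elimination on a] = x*y*z^2 - x^2*z - y^2*z - z^3 + x*y + 3*z
tr(a^-1 b a b a^-2 b^-1) = tr(b^-1 a^-1 b a b a^-1)*tr(a) - tr(b^-1 a^-1 b a b)   [inverse elimination on a] = x^2*y*z^2 - x^3*z - x*y^2*z - x*z^3 + x^2*y + 3*x*z - y
reduce: tr(b a^-1) = tr(b)*tr(a) - tr(b a)   [inverse elimination on a] = x*y - z
tr(b^-1 a^-2 b a b a^-2) = tr(a^-1 b a b a^-2 b^-1)*tr(a) - tr(a^-1 b a b a^-2 b^-1 a)   [inverse elimination on a] = x^3*y*z^2 - x^4*z - x^2*y^2*z - x^2*z^3 + x^3*y + 3*x^2*z - 2*x*y + z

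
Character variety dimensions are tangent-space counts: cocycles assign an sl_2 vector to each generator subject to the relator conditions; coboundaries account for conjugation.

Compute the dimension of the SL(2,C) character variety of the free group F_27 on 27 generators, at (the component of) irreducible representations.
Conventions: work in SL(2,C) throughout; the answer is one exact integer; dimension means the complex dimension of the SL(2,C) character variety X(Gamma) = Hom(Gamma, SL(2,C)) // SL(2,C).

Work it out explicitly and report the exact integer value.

78

Gamma = F_27 has 27 generators and no relators.
A cocycle picks one sl_2 vector per generator freely, giving dim Z^1 = 3*27 = 81.
dim B^1 = 3: the coboundary map is injective because an irreducible image has centralizer 0 in sl_2.
dim H^1 = 81 - 3 = 78, which is dim X.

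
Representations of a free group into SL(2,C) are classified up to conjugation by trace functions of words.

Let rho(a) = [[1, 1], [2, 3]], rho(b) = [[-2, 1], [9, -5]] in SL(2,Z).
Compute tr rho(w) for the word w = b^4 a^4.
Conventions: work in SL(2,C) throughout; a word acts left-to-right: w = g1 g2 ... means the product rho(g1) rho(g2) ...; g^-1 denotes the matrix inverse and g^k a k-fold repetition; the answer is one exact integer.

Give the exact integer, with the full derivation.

66687

rho(b) = [[-2, 1], [9, -5]]
... * rho(b) = [[-2, 1], [9, -5]]  ->  [[13, -7], [-63, 34]]
... * rho(b) = [[-2, 1], [9, -5]]  ->  [[-89, 48], [432, -233]]
... * rho(b) = [[-2, 1], [9, -5]]  ->  [[610, -329], [-2961, 1597]]
... * rho(a) = [[1, 1], [2, 3]]  ->  [[-48, -377], [233, 1830]]
... * rho(a) = [[1, 1], [2, 3]]  ->  [[-802, -1179], [3893, 5723]]
... * rho(a) = [[1, 1], [2, 3]]  ->  [[-3160, -4339], [15339, 21062]]
... * rho(a) = [[1, 1], [2, 3]]  ->  [[-11838, -16177], [57463, 78525]]
tr = -11838 + 78525 = 66687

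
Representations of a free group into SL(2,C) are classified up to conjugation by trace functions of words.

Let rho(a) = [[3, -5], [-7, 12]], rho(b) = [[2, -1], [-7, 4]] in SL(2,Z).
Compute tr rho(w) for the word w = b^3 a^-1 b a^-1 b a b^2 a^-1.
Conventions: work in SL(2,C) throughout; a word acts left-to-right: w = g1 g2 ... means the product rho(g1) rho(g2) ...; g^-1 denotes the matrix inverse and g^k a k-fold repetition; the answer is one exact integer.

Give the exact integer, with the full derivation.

-8471706

rho(b) = [[2, -1], [-7, 4]]
... * rho(b) = [[2, -1], [-7, 4]]  ->  [[11, -6], [-42, 23]]
... * rho(b) = [[2, -1], [-7, 4]]  ->  [[64, -35], [-245, 134]]
... * rho(a^-1) = [[12, 5], [7, 3]]  ->  [[523, 215], [-2002, -823]]
... * rho(b) = [[2, -1], [-7, 4]]  ->  [[-459, 337], [1757, -1290]]
... * rho(a^-1) = [[12, 5], [7, 3]]  ->  [[-3149, -1284], [12054, 4915]]
... * rho(b) = [[2, -1], [-7, 4]]  ->  [[2690, -1987], [-10297, 7606]]
... * rho(a) = [[3, -5], [-7, 12]]  ->  [[21979, -37294], [-84133, 142757]]
... * rho(b) = [[2, -1], [-7, 4]]  ->  [[305016, -171155], [-1167565, 655161]]
... * rho(b) = [[2, -1], [-7, 4]]  ->  [[1808117, -989636], [-6921257, 3788209]]
... * rho(a^-1) = [[12, 5], [7, 3]]  ->  [[14769952, 6071677], [-56537621, -23241658]]
tr = 14769952 + -23241658 = -8471706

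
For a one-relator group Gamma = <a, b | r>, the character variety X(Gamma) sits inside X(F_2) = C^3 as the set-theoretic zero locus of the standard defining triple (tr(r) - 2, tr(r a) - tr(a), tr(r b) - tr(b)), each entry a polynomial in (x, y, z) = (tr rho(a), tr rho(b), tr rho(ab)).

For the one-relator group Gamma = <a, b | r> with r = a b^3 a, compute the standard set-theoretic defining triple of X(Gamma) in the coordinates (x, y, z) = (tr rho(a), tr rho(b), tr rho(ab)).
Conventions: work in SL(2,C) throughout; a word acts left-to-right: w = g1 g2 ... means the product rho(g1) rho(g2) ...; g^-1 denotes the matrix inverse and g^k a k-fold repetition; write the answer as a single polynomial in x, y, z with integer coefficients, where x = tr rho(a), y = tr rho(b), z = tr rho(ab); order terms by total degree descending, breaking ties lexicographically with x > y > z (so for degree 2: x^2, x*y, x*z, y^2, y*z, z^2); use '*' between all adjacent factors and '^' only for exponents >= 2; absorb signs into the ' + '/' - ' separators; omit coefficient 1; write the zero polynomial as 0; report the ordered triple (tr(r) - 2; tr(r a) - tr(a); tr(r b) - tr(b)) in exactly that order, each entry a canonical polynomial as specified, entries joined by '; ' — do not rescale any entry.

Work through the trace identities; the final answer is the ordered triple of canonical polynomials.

next, trace(a^2 b) = trace(a) * trace(b a) - trace(b)   [square of a] = x*z - y
and trace(a^2) = trace(a) * trace(a) - trace(1)   [square of a] = x^2 - 2
and trace(a^2 b^2) = trace(b) * trace(a^2 b) - trace(a^2)   [square of b] = x*y*z - x^2 - y^2 + 2
trace(a b^3 a) = trace(b) * trace(a^2 b^2) - trace(a^2 b)   [square of b] = x*y^2*z - x^2*y - y^3 - x*z + 3*y
next, trace(a^3 b) = trace(a) * trace(b a^2) - trace(b a)   [square of a] = x^2*z - x*y - z
trace(a^3) = trace(a) * trace(a^2) - trace(a)   [square of a] = x^3 - 3*x
next, trace(a^3 b^2) = trace(b) * trace(a^3 b) - trace(a^3)   [square of b] = x^2*y*z - x^3 - x*y^2 - y*z + 3*x
next, trace(a b^3 a^2) = trace(b) * trace(a^3 b^2) - trace(a^3 b)   [square of b] = x^2*y^2*z - x^3*y - x*y^3 - x^2*z - y^2*z + 4*x*y + z
and trace(a b a b) = trace(a b) * trace(a b) - trace(1)   [split at repeated a] = z^2 - 2
next, trace(b a b a b) = trace(b) * trace(a b a b) - trace(a b a) = y*z^2 - x*z - y
trace(a b^3 a b) = trace(b) * trace(b a b a b) - trace(b a b a) = y^2*z^2 - x*y*z - y^2 - z^2 + 2
assemble the triple (trace(r) - 2; trace(r a) - x; trace(r b) - y)

x*y^2*z - x^2*y - y^3 - x*z + 3*y - 2; x^2*y^2*z - x^3*y - x*y^3 - x^2*z - y^2*z + 4*x*y - x + z; y^2*z^2 - x*y*z - y^2 - z^2 - y + 2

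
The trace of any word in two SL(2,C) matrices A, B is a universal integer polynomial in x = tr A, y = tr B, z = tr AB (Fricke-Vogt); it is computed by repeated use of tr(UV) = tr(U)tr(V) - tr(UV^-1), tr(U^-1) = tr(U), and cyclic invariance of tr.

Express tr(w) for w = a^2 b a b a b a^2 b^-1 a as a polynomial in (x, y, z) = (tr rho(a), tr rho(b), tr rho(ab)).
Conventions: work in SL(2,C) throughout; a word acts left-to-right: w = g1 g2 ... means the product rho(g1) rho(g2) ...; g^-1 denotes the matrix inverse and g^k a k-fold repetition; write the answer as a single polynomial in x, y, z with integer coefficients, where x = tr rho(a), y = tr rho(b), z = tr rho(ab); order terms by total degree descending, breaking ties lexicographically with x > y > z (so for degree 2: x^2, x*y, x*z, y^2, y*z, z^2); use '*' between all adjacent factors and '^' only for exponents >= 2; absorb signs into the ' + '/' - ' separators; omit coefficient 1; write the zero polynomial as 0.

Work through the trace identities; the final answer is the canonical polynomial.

x^4*y*z^3 - x^3*y^2*z^2 - x^3*z^4 - 2*x^4*y*z - x^2*y*z^3 + x^3*y^2 + 2*x^3*z^2 + x*y^2*z^2 + x*z^4 + 4*x^2*y*z - x*y^2 - 2*x*z^2 - y*z - x

trace(a b a b) = trace(b a) trace(b a) - trace(1)   [split at a repeated b] = z^2 - 2
trace(b a b a b a) = trace(a b) trace(a b a b) - trace(a^-1 b^-1)   [split at a repeated a] = z^3 - 3*z
trace(a b a) = trace(a) trace(b a) - trace(b)   [square of a] = x*z - y
trace(b a b a b) = trace(b) trace(a b a b) - trace(a b a)   [square of b] = y*z^2 - x*z - y
trace(b a b a b a^2) = trace(a) trace(b a b a b a) - trace(b a b a b)   [square of a] = x*z^3 - y*z^2 - 2*x*z + y
trace(a^2 b a b a b a) = trace(a) trace(b a b a b a^2) - trace(b a b a b a)   [square of a] = x^2*z^3 - x*y*z^2 - 2*x^2*z - z^3 + x*y + 3*z
trace(a^2 b a b a b a^2) = trace(a) trace(a^2 b a b a b a) - trace(a^2 b a b a b)   [square of a] = x^3*z^3 - x^2*y*z^2 - 2*x^3*z - 2*x*z^3 + x^2*y + y*z^2 + 5*x*z - y
trace(a^3 b a b a b a^2) = trace(a) trace(a^2 b a b a b a^2) - trace(a^2 b a b a b a)   [square of a] = x^4*z^3 - x^3*y*z^2 - 2*x^4*z - 3*x^2*z^3 + x^3*y + 2*x*y*z^2 + 7*x^2*z + z^3 - 2*x*y - 3*z
trace(b a b a b a b a) = trace(a b) trace(a b a b a b) - trace(a^-1 b^-1 a^-1 b^-1)   [split at a repeated a] = z^4 - 4*z^2 + 2
trace(b a b) = trace(b) trace(a b) - trace(a)   [square of b] = y*z - x
trace(a b a b a) = trace(a) trace(b a b a) - trace(b a b)   [square of a] = x*z^2 - y*z - x
trace(b a b a b a b) = trace(b) trace(a b a b a b) - trace(a b a b a)   [square of b] = y*z^3 - x*z^2 - 2*y*z + x
trace(a b a b a b a b a) = trace(a) trace(b a b a b a b a) - trace(b a b a b a b)   [square of a] = x*z^4 - y*z^3 - 3*x*z^2 + 2*y*z + x
trace(b a^3 b a b a b a) = trace(a) trace(a b a b a b a b a) - trace(a b a b a b a b)   [square of a] = x^2*z^4 - x*y*z^3 - 3*x^2*z^2 - z^4 + 2*x*y*z + x^2 + 4*z^2 - 2
trace(a b a b a^2) = trace(a) trace(b a b a^2) - trace(b a b a)   [square of a] = x^2*z^2 - x*y*z - x^2 - z^2 + 2
trace(a^3 b a b a) = trace(a) trace(a b a b a^2) - trace(a b a b a)   [square of a] = x^3*z^2 - x^2*y*z - x^3 - 2*x*z^2 + y*z + 3*x
trace(b a^3 b a b a b) = trace(b) trace(a^3 b a b a b) - trace(a^3 b a b a)   [square of b] = x^2*y*z^3 - x^3*z^2 - x*y^2*z^2 - x^2*y*z - y*z^3 + x^3 + x*y^2 + 2*x*z^2 + 2*y*z - 3*x
trace(a^3 b a b a b a^2 b) = trace(a) trace(b a^3 b a b a b a) - trace(b a^3 b a b a b)   [square of a] = x^3*z^4 - 2*x^2*y*z^3 - 2*x^3*z^2 + x*y^2*z^2 - x*z^4 + 3*x^2*y*z + y*z^3 - x*y^2 + 2*x*z^2 - 2*y*z + x
trace(a^2 b a b a b a^2 b^-1 a) = trace(a^3 b a b a b a^2) trace(b) - trace(a^3 b a b a b a^2 b)   [inverse elimination on b] = x^4*y*z^3 - x^3*y^2*z^2 - x^3*z^4 - 2*x^4*y*z - x^2*y*z^3 + x^3*y^2 + 2*x^3*z^2 + x*y^2*z^2 + x*z^4 + 4*x^2*y*z - x*y^2 - 2*x*z^2 - y*z - x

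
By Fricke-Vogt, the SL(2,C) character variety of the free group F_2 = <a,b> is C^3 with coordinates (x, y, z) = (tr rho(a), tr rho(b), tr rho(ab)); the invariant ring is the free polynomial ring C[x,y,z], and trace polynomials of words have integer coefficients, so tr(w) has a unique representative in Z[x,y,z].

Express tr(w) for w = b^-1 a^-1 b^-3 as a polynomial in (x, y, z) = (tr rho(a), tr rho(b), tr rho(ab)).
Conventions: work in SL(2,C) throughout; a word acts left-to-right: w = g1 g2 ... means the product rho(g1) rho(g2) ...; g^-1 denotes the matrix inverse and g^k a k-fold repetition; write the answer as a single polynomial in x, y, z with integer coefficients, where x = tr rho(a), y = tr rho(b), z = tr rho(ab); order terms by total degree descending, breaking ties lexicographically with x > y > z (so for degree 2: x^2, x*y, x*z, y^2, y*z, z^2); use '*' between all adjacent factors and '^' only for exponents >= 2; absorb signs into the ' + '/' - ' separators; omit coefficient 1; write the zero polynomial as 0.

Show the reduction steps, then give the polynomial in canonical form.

y^3*z - x*y^2 - 2*y*z + x

tr(b^-1) = tr(b) = y
so tr(b^-1 a) = tr(a) tr(b) - tr(a b)  (eliminate b^-1) = x*y - z
reduce: tr(b^-1 a^-1) = tr(b^-1) tr(a) - tr(b^-1 a)  (eliminate a^-1) = z
tr(b^-1 a^-1 b^-1) = tr(b^-1 a^-1) tr(b) - tr(b^-1 a^-1 b)  (eliminate b^-1) = y*z - x
so tr(a^-1 b^-3) = tr(b^-1 a^-1 b^-1) tr(b) - tr(b^-1 a^-1)  (eliminate b^-1) = y^2*z - x*y - z
reduce: tr(b^-1 a^-1 b^-3) = tr(a^-1 b^-3) tr(b) - tr(a^-1 b^-2)  (eliminate b^-1) = y^3*z - x*y^2 - 2*y*z + x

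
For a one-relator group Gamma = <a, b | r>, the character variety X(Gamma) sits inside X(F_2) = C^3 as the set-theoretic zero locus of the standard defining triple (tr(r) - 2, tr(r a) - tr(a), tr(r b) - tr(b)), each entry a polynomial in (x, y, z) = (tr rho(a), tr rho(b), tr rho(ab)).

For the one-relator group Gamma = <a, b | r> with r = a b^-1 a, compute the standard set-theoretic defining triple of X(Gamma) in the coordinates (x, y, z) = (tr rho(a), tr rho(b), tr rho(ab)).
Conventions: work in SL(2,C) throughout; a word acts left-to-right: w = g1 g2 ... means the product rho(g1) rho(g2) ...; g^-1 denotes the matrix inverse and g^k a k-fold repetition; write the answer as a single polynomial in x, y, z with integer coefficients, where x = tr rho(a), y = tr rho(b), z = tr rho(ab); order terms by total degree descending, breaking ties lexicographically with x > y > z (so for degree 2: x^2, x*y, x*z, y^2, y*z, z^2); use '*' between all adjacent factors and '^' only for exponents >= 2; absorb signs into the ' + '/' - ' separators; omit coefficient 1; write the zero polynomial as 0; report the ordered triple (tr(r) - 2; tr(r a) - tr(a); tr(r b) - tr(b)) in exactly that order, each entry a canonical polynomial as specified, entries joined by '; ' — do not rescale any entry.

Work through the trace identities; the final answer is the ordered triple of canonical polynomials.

x^2*y - x*z - y - 2; x^3*y - x^2*z - 2*x*y - x + z; x*y*z - y^2 - z^2 - y + 2

reduce: trace(a^2) = trace(a) * trace(a) - trace(1)  (reduce the a square) = x^2 - 2
trace(a^2 b) = trace(a) * trace(b a) - trace(b)  (reduce the a square) = x*z - y
so trace(a b^-1 a) = trace(a^2) * trace(b) - trace(a^2 b)  (eliminate b^-1) = x^2*y - x*z - y
reduce: trace(a^3) = trace(a) * trace(a^2) - trace(a) = x^3 - 3*x
reduce: trace(a^3 b) = trace(a) * trace(b a^2) - trace(b a) = x^2*z - x*y - z
reduce: trace(a b^-1 a^2) = trace(a^3) * trace(b) - trace(a^3 b) = x^3*y - x^2*z - 2*x*y + z
so trace(a b a b) = trace(a b) * trace(a b) - trace(1)  (split on a) = z^2 - 2
trace(a b^-1 a b) = trace(a b a) * trace(b) - trace(a b a b)  (eliminate b^-1) = x*y*z - y^2 - z^2 + 2
assemble the triple (trace(r) - 2; trace(r a) - x; trace(r b) - y)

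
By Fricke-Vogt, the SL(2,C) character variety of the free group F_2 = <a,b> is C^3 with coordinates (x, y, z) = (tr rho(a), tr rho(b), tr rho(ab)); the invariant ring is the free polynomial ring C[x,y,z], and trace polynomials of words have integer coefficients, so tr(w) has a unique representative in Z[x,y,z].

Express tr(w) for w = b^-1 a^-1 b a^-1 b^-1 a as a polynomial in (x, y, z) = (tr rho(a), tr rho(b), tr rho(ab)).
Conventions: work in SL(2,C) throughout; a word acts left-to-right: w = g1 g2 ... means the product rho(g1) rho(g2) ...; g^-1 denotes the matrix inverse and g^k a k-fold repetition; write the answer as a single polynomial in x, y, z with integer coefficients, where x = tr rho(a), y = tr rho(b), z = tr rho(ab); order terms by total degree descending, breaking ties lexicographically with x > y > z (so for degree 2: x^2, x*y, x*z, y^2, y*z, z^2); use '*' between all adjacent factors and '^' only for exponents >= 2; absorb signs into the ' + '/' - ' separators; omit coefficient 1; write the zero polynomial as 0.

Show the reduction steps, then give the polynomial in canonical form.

trace(b^-1) = trace(b) = y
reduce: trace(a^2) = trace(a) * trace(a) - trace(1) = x^2 - 2
so trace(a b a) = trace(a) * trace(b a) - trace(b) = x*z - y
trace(a b a^2) = trace(a) * trace(a b a) - trace(a b) = x^2*z - x*y - z
so trace(b a b a) = trace(a b) * trace(a b) - trace(1)   [split at repeated a] = z^2 - 2
so trace(b a b) = trace(b) * trace(a b) - trace(a) = y*z - x
trace(a b a^2 b) = trace(a) * trace(b a b a) - trace(b a b) = x*z^2 - y*z - x
so trace(b a^2 b^-1 a) = trace(a b a^2) * trace(b) - trace(a b a^2 b) = x^2*y*z - x*y^2 - x*z^2 + x
reduce: trace(a b^-1 a^-1 b a) = trace(b a^2 b^-1) * trace(a) - trace(b a^2 b^-1 a) = -x^2*y*z + x^3 + x*y^2 + x*z^2 - 3*x
so trace(a b a b a b) = trace(b a) * trace(b a b a) - trace(b^-1 a^-1)   [split at repeated b] = z^3 - 3*z
trace(b a b a b^-1 a) = trace(a b a b a) * trace(b) - trace(a b a b a b) = x*y*z^2 - y^2*z - z^3 - x*y + 3*z
so trace(a b^-1 a^-1 b a b) = trace(b a b a b^-1) * trace(a) - trace(b a b a b^-1 a) = -x*y*z^2 + x^2*z + y^2*z + z^3 - 3*z
trace(b^-1 a b^-1 a^-1 b a) = trace(a b^-1 a^-1 b a) * trace(b) - trace(a b^-1 a^-1 b a b) = -x^2*y^2*z + x^3*y + x*y^3 + 2*x*y*z^2 - x^2*z - y^2*z - z^3 - 3*x*y + 3*z
so trace(b^-1 a^-1 b a^-1 b^-1 a) = trace(b^-1 a b^-1 a^-1 b) * trace(a) - trace(b^-1 a b^-1 a^-1 b a) = x^2*y^2*z - x^3*y - x*y^3 - 2*x*y*z^2 + x^2*z + y^2*z + z^3 + 4*x*y - 3*z

x^2*y^2*z - x^3*y - x*y^3 - 2*x*y*z^2 + x^2*z + y^2*z + z^3 + 4*x*y - 3*z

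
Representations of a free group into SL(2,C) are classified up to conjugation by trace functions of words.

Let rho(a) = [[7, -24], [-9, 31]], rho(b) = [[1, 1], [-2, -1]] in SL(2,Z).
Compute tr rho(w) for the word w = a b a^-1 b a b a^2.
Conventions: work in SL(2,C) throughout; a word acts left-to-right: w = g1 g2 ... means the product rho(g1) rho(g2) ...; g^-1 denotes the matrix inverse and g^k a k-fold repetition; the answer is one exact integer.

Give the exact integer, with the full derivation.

-36060570

rho(a) = [[7, -24], [-9, 31]]
... * rho(b) = [[1, 1], [-2, -1]]  ->  [[55, 31], [-71, -40]]
... * rho(a^-1) = [[31, 24], [9, 7]]  ->  [[1984, 1537], [-2561, -1984]]
... * rho(b) = [[1, 1], [-2, -1]]  ->  [[-1090, 447], [1407, -577]]
... * rho(a) = [[7, -24], [-9, 31]]  ->  [[-11653, 40017], [15042, -51655]]
... * rho(b) = [[1, 1], [-2, -1]]  ->  [[-91687, -51670], [118352, 66697]]
... * rho(a) = [[7, -24], [-9, 31]]  ->  [[-176779, 598718], [228191, -772841]]
... * rho(a) = [[7, -24], [-9, 31]]  ->  [[-6625915, 22802954], [8552906, -29434655]]
tr = -6625915 + -29434655 = -36060570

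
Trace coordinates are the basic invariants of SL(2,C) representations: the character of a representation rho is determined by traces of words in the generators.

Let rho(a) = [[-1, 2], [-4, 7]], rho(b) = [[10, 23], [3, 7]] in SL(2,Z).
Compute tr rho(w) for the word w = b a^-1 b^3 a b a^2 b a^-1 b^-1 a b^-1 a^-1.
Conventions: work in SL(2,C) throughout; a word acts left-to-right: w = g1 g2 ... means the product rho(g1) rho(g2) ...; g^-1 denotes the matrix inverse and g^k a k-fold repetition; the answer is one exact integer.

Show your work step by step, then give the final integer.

-661188410887601

rho(b) = [[10, 23], [3, 7]]
... * rho(a^-1) = [[7, -2], [4, -1]]  ->  [[162, -43], [49, -13]]
... * rho(b) = [[10, 23], [3, 7]]  ->  [[1491, 3425], [451, 1036]]
... * rho(b) = [[10, 23], [3, 7]]  ->  [[25185, 58268], [7618, 17625]]
... * rho(b) = [[10, 23], [3, 7]]  ->  [[426654, 987131], [129055, 298589]]
... * rho(a) = [[-1, 2], [-4, 7]]  ->  [[-4375178, 7763225], [-1323411, 2348233]]
... * rho(b) = [[10, 23], [3, 7]]  ->  [[-20462105, -46286519], [-6189411, -14000822]]
... * rho(a) = [[-1, 2], [-4, 7]]  ->  [[205608181, -364929843], [62192699, -110384576]]
... * rho(a) = [[-1, 2], [-4, 7]]  ->  [[1254111191, -2143292539], [379345605, -648306634]]
... * rho(b) = [[10, 23], [3, 7]]  ->  [[6111234293, 13841509620], [1848536148, 4186802477]]
... * rho(a^-1) = [[7, -2], [4, -1]]  ->  [[98144678531, -26063978206], [29686962944, -7883874773]]
... * rho(b^-1) = [[7, -23], [-3, 10]]  ->  [[765204684335, -2517967388273], [231460364927, -761638895442]]
... * rho(a) = [[-1, 2], [-4, 7]]  ->  [[9306664868757, -16095362349241], [2815095216841, -4868551538240]]
... * rho(b^-1) = [[7, -23], [-3, 10]]  ->  [[113432741129022, -375006915473821], [34311321132607, -113432705369743]]
... * rho(a^-1) = [[7, -2], [4, -1]]  ->  [[-705998473992130, 148141433215777], [-213551573550723, 44810063104529]]
tr = -705998473992130 + 44810063104529 = -661188410887601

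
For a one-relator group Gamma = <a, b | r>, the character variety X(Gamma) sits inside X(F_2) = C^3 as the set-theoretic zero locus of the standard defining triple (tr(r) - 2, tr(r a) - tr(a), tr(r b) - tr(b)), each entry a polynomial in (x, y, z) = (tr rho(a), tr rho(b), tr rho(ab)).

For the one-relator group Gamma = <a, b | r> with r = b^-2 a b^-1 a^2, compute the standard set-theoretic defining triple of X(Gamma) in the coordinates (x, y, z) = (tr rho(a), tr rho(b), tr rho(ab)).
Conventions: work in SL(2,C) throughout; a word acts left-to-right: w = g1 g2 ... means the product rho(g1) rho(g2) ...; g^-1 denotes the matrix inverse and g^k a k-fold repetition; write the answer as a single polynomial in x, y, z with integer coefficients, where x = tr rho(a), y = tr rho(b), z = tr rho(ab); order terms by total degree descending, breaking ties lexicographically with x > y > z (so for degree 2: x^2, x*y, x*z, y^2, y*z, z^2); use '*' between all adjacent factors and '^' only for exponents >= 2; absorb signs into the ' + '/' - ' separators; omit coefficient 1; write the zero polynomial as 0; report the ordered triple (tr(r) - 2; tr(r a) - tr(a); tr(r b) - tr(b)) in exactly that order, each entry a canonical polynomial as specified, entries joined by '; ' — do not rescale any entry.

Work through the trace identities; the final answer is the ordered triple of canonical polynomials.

x^3*y^3 - 2*x^2*y^2*z - x^3*y - x*y^3 + x*y*z^2 + x^2*z + y^2*z + x*y - z - 2; x^4*y^3 - 2*x^3*y^2*z - x^4*y - 2*x^2*y^3 + x^2*y*z^2 + x^3*z + 3*x*y^2*z + 2*x^2*y - y*z^2 - 2*x*z - x + y; x^3*y^2 - 2*x^2*y*z - x*y^2 + x*z^2 + y*z - x - y

reduce: trace(a^2) = trace(a) trace(a) - trace(1)  (reduce the a square) = x^2 - 2
trace(a^3) = trace(a) trace(a^2) - trace(a)  (reduce the a square) = x^3 - 3*x
trace(b a^2) = trace(a) trace(b a) - trace(b)  (reduce the a square) = x*z - y
so trace(a^3 b) = trace(a) trace(b a^2) - trace(b a)  (reduce the a square) = x^2*z - x*y - z
trace(a^3 b^-1) = trace(a^3) trace(b) - trace(a^3 b)  (eliminate b^-1) = x^3*y - x^2*z - 2*x*y + z
so trace(a^2 b^-2 a) = trace(a^3 b^-1) trace(b) - trace(a^3)  (eliminate b^-1) = x^3*y^2 - x^2*y*z - x^3 - 2*x*y^2 + y*z + 3*x
trace(b a b a) = trace(b a) trace(b a) - trace(1)  (split on b) = z^2 - 2
so trace(b a b) = trace(b) trace(a b) - trace(a)  (reduce the b square) = y*z - x
so trace(a b a^2 b) = trace(a) trace(b a b a) - trace(b a b)  (reduce the a square) = x*z^2 - y*z - x
so trace(a b a^2 b^-1) = trace(a b a^2) trace(b) - trace(a b a^2 b)  (eliminate b^-1) = x^2*y*z - x*y^2 - x*z^2 + x
trace(a^2 b^-2 a b) = trace(a b a^2 b^-1) trace(b) - trace(a b a^2)  (eliminate b^-1) = x^2*y^2*z - x*y^3 - x*y*z^2 - x^2*z + 2*x*y + z
trace(b^-2 a b^-1 a^2) = trace(a^2 b^-2 a) trace(b) - trace(a^2 b^-2 a b)  (eliminate b^-1) = x^3*y^3 - 2*x^2*y^2*z - x^3*y - x*y^3 + x*y*z^2 + x^2*z + y^2*z + x*y - z
trace(a^4) = trace(a) trace(a^3) - trace(a^2)   [square of a] = x^4 - 4*x^2 + 2
reduce: trace(a^4 b) = trace(a) trace(a^2 b a) - trace(a^2 b)   [square of a] = x^3*z - x^2*y - 2*x*z + y
reduce: trace(a b^-1 a^3) = trace(a^4) trace(b) - trace(a^4 b)   [inverse elimination on b] = x^4*y - x^3*z - 3*x^2*y + 2*x*z + y
trace(a^3 b a b) = trace(a) trace(a b a b a) - trace(a b a b)   [square of a] = x^2*z^2 - x*y*z - x^2 - z^2 + 2
so trace(a b^-1 a^3 b) = trace(a^3 b a) trace(b) - trace(a^3 b a b)   [inverse elimination on b] = x^3*y*z - x^2*y^2 - x^2*z^2 - x*y*z + x^2 + y^2 + z^2 - 2
trace(b^-1 a b^-1 a^3) = trace(a b^-1 a^3) trace(b) - trace(a b^-1 a^3 b)   [inverse elimination on b] = x^4*y^2 - 2*x^3*y*z - 2*x^2*y^2 + x^2*z^2 + 3*x*y*z - x^2 - z^2 + 2
so trace(b^-2 a b^-1 a^3) = trace(b^-1 a b^-1 a^3) trace(b) - trace(b^-1 a b^-1 a^3 b)   [inverse elimination on b] = x^4*y^3 - 2*x^3*y^2*z - x^4*y - 2*x^2*y^3 + x^2*y*z^2 + x^3*z + 3*x*y^2*z + 2*x^2*y - y*z^2 - 2*x*z + y
reduce: trace(b^-1 a b^-1 a^2) = trace(a^2 b^-1 a) trace(b) - trace(a^2 b^-1 a b)   [inverse elimination on b] = x^3*y^2 - 2*x^2*y*z - x*y^2 + x*z^2 + y*z - x
assemble the triple (trace(r) - 2; trace(r a) - x; trace(r b) - y)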